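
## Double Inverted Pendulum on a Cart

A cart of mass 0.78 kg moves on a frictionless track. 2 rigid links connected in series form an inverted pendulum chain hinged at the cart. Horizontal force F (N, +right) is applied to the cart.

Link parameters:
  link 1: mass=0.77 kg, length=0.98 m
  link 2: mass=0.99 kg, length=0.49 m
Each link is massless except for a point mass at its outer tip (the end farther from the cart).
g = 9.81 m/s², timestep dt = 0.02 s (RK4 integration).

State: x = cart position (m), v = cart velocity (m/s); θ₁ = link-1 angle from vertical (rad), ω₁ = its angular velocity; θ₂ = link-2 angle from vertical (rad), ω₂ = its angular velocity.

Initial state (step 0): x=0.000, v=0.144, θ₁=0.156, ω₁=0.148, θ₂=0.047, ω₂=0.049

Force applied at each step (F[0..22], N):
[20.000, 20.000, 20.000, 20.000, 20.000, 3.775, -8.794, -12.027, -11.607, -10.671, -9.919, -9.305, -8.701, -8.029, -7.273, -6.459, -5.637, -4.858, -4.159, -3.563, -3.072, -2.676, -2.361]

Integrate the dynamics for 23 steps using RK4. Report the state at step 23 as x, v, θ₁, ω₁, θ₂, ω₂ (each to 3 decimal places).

apply F[0]=+20.000 → step 1: x=0.007, v=0.567, θ₁=0.155, ω₁=-0.211, θ₂=0.047, ω₂=-0.081
apply F[1]=+20.000 → step 2: x=0.023, v=0.994, θ₁=0.148, ω₁=-0.576, θ₂=0.044, ω₂=-0.206
apply F[2]=+20.000 → step 3: x=0.047, v=1.431, θ₁=0.132, ω₁=-0.959, θ₂=0.039, ω₂=-0.317
apply F[3]=+20.000 → step 4: x=0.080, v=1.883, θ₁=0.109, ω₁=-1.368, θ₂=0.031, ω₂=-0.405
apply F[4]=+20.000 → step 5: x=0.122, v=2.356, θ₁=0.077, ω₁=-1.813, θ₂=0.023, ω₂=-0.464
apply F[5]=+3.775 → step 6: x=0.170, v=2.435, θ₁=0.040, ω₁=-1.875, θ₂=0.013, ω₂=-0.490
apply F[6]=-8.794 → step 7: x=0.217, v=2.204, θ₁=0.005, ω₁=-1.632, θ₂=0.003, ω₂=-0.498
apply F[7]=-12.027 → step 8: x=0.258, v=1.899, θ₁=-0.024, ω₁=-1.324, θ₂=-0.007, ω₂=-0.492
apply F[8]=-11.607 → step 9: x=0.293, v=1.616, θ₁=-0.048, ω₁=-1.049, θ₂=-0.017, ω₂=-0.472
apply F[9]=-10.671 → step 10: x=0.323, v=1.367, θ₁=-0.066, ω₁=-0.816, θ₂=-0.026, ω₂=-0.439
apply F[10]=-9.919 → step 11: x=0.348, v=1.146, θ₁=-0.081, ω₁=-0.618, θ₂=-0.034, ω₂=-0.398
apply F[11]=-9.305 → step 12: x=0.369, v=0.948, θ₁=-0.091, ω₁=-0.446, θ₂=-0.042, ω₂=-0.351
apply F[12]=-8.701 → step 13: x=0.386, v=0.769, θ₁=-0.099, ω₁=-0.298, θ₂=-0.048, ω₂=-0.302
apply F[13]=-8.029 → step 14: x=0.400, v=0.611, θ₁=-0.104, ω₁=-0.171, θ₂=-0.054, ω₂=-0.253
apply F[14]=-7.273 → step 15: x=0.410, v=0.474, θ₁=-0.106, ω₁=-0.066, θ₂=-0.058, ω₂=-0.206
apply F[15]=-6.459 → step 16: x=0.419, v=0.358, θ₁=-0.106, ω₁=0.018, θ₂=-0.062, ω₂=-0.161
apply F[16]=-5.637 → step 17: x=0.425, v=0.262, θ₁=-0.105, ω₁=0.082, θ₂=-0.065, ω₂=-0.121
apply F[17]=-4.858 → step 18: x=0.429, v=0.185, θ₁=-0.103, ω₁=0.129, θ₂=-0.067, ω₂=-0.084
apply F[18]=-4.159 → step 19: x=0.433, v=0.125, θ₁=-0.100, ω₁=0.162, θ₂=-0.068, ω₂=-0.052
apply F[19]=-3.563 → step 20: x=0.435, v=0.077, θ₁=-0.097, ω₁=0.182, θ₂=-0.069, ω₂=-0.024
apply F[20]=-3.072 → step 21: x=0.436, v=0.041, θ₁=-0.093, ω₁=0.193, θ₂=-0.069, ω₂=0.000
apply F[21]=-2.676 → step 22: x=0.436, v=0.013, θ₁=-0.089, ω₁=0.198, θ₂=-0.069, ω₂=0.021
apply F[22]=-2.361 → step 23: x=0.436, v=-0.009, θ₁=-0.085, ω₁=0.198, θ₂=-0.068, ω₂=0.038

Answer: x=0.436, v=-0.009, θ₁=-0.085, ω₁=0.198, θ₂=-0.068, ω₂=0.038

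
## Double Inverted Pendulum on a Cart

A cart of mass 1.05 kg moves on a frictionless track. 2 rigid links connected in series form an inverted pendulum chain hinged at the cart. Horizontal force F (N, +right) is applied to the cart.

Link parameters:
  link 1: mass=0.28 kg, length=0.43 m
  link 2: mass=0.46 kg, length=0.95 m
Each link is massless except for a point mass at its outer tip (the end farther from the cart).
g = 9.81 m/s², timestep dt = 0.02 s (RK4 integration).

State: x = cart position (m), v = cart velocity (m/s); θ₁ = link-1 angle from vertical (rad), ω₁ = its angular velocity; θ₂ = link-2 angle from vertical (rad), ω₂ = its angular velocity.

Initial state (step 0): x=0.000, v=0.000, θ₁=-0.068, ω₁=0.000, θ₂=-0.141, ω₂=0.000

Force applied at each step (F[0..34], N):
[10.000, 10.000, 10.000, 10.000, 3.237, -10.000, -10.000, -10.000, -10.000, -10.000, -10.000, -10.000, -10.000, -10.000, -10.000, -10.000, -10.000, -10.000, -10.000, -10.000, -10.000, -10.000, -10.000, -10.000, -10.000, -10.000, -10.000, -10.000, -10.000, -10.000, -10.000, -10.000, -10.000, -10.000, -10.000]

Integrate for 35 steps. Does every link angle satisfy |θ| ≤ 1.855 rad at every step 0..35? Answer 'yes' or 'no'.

apply F[0]=+10.000 → step 1: x=0.002, v=0.199, θ₁=-0.072, ω₁=-0.445, θ₂=-0.141, ω₂=-0.036
apply F[1]=+10.000 → step 2: x=0.008, v=0.399, θ₁=-0.086, ω₁=-0.902, θ₂=-0.142, ω₂=-0.067
apply F[2]=+10.000 → step 3: x=0.018, v=0.601, θ₁=-0.109, ω₁=-1.384, θ₂=-0.144, ω₂=-0.088
apply F[3]=+10.000 → step 4: x=0.032, v=0.804, θ₁=-0.141, ω₁=-1.897, θ₂=-0.146, ω₂=-0.097
apply F[4]=+3.237 → step 5: x=0.049, v=0.882, θ₁=-0.182, ω₁=-2.158, θ₂=-0.148, ω₂=-0.091
apply F[5]=-10.000 → step 6: x=0.065, v=0.719, θ₁=-0.223, ω₁=-1.916, θ₂=-0.149, ω₂=-0.062
apply F[6]=-10.000 → step 7: x=0.078, v=0.561, θ₁=-0.259, ω₁=-1.737, θ₂=-0.150, ω₂=-0.012
apply F[7]=-10.000 → step 8: x=0.087, v=0.409, θ₁=-0.292, ω₁=-1.617, θ₂=-0.150, ω₂=0.058
apply F[8]=-10.000 → step 9: x=0.094, v=0.262, θ₁=-0.324, ω₁=-1.550, θ₂=-0.148, ω₂=0.147
apply F[9]=-10.000 → step 10: x=0.098, v=0.118, θ₁=-0.355, ω₁=-1.531, θ₂=-0.144, ω₂=0.254
apply F[10]=-10.000 → step 11: x=0.099, v=-0.022, θ₁=-0.386, ω₁=-1.556, θ₂=-0.137, ω₂=0.377
apply F[11]=-10.000 → step 12: x=0.097, v=-0.161, θ₁=-0.417, ω₁=-1.620, θ₂=-0.128, ω₂=0.517
apply F[12]=-10.000 → step 13: x=0.092, v=-0.298, θ₁=-0.451, ω₁=-1.720, θ₂=-0.117, ω₂=0.670
apply F[13]=-10.000 → step 14: x=0.085, v=-0.435, θ₁=-0.486, ω₁=-1.849, θ₂=-0.102, ω₂=0.835
apply F[14]=-10.000 → step 15: x=0.075, v=-0.572, θ₁=-0.525, ω₁=-1.999, θ₂=-0.083, ω₂=1.009
apply F[15]=-10.000 → step 16: x=0.062, v=-0.711, θ₁=-0.566, ω₁=-2.164, θ₂=-0.061, ω₂=1.188
apply F[16]=-10.000 → step 17: x=0.047, v=-0.852, θ₁=-0.611, ω₁=-2.334, θ₂=-0.036, ω₂=1.368
apply F[17]=-10.000 → step 18: x=0.028, v=-0.996, θ₁=-0.660, ω₁=-2.502, θ₂=-0.006, ω₂=1.547
apply F[18]=-10.000 → step 19: x=0.007, v=-1.143, θ₁=-0.711, ω₁=-2.663, θ₂=0.026, ω₂=1.721
apply F[19]=-10.000 → step 20: x=-0.018, v=-1.293, θ₁=-0.766, ω₁=-2.811, θ₂=0.062, ω₂=1.887
apply F[20]=-10.000 → step 21: x=-0.045, v=-1.446, θ₁=-0.824, ω₁=-2.944, θ₂=0.102, ω₂=2.046
apply F[21]=-10.000 → step 22: x=-0.075, v=-1.602, θ₁=-0.884, ω₁=-3.063, θ₂=0.144, ω₂=2.196
apply F[22]=-10.000 → step 23: x=-0.109, v=-1.760, θ₁=-0.946, ω₁=-3.169, θ₂=0.189, ω₂=2.339
apply F[23]=-10.000 → step 24: x=-0.146, v=-1.919, θ₁=-1.010, ω₁=-3.261, θ₂=0.238, ω₂=2.476
apply F[24]=-10.000 → step 25: x=-0.186, v=-2.080, θ₁=-1.076, ω₁=-3.343, θ₂=0.288, ω₂=2.607
apply F[25]=-10.000 → step 26: x=-0.229, v=-2.241, θ₁=-1.144, ω₁=-3.417, θ₂=0.342, ω₂=2.735
apply F[26]=-10.000 → step 27: x=-0.275, v=-2.402, θ₁=-1.213, ω₁=-3.484, θ₂=0.398, ω₂=2.861
apply F[27]=-10.000 → step 28: x=-0.325, v=-2.562, θ₁=-1.283, ω₁=-3.548, θ₂=0.456, ω₂=2.986
apply F[28]=-10.000 → step 29: x=-0.378, v=-2.721, θ₁=-1.355, ω₁=-3.610, θ₂=0.517, ω₂=3.111
apply F[29]=-10.000 → step 30: x=-0.434, v=-2.878, θ₁=-1.428, ω₁=-3.673, θ₂=0.581, ω₂=3.237
apply F[30]=-10.000 → step 31: x=-0.493, v=-3.032, θ₁=-1.502, ω₁=-3.743, θ₂=0.647, ω₂=3.364
apply F[31]=-10.000 → step 32: x=-0.555, v=-3.182, θ₁=-1.578, ω₁=-3.826, θ₂=0.715, ω₂=3.491
apply F[32]=-10.000 → step 33: x=-0.620, v=-3.328, θ₁=-1.655, ω₁=-3.934, θ₂=0.786, ω₂=3.614
apply F[33]=-10.000 → step 34: x=-0.688, v=-3.470, θ₁=-1.735, ω₁=-4.087, θ₂=0.860, ω₂=3.726
apply F[34]=-10.000 → step 35: x=-0.759, v=-3.610, θ₁=-1.819, ω₁=-4.315, θ₂=0.935, ω₂=3.816
Max |angle| over trajectory = 1.819 rad; bound = 1.855 → within bound.

Answer: yes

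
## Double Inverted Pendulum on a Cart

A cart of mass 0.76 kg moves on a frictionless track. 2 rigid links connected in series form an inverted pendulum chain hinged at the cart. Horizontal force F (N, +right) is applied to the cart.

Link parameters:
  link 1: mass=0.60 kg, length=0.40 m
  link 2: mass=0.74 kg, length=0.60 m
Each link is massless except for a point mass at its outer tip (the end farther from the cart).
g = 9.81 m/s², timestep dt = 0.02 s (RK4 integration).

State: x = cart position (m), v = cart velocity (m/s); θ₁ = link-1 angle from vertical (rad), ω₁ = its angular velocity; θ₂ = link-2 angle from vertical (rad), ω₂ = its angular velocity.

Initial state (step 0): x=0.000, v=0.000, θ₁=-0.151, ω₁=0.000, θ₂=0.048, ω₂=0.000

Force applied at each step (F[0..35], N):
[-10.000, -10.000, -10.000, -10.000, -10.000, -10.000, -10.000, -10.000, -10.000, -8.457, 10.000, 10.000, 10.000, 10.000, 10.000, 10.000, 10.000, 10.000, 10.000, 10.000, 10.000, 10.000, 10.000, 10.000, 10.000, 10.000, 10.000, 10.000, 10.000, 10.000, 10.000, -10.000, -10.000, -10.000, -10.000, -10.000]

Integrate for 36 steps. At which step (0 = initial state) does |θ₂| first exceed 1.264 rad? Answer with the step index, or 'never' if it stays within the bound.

Answer: 34

Derivation:
apply F[0]=-10.000 → step 1: x=-0.002, v=-0.207, θ₁=-0.148, ω₁=0.310, θ₂=0.050, ω₂=0.157
apply F[1]=-10.000 → step 2: x=-0.008, v=-0.416, θ₁=-0.139, ω₁=0.634, θ₂=0.054, ω₂=0.311
apply F[2]=-10.000 → step 3: x=-0.019, v=-0.632, θ₁=-0.122, ω₁=0.986, θ₂=0.062, ω₂=0.456
apply F[3]=-10.000 → step 4: x=-0.034, v=-0.856, θ₁=-0.099, ω₁=1.382, θ₂=0.072, ω₂=0.587
apply F[4]=-10.000 → step 5: x=-0.053, v=-1.092, θ₁=-0.067, ω₁=1.839, θ₂=0.085, ω₂=0.699
apply F[5]=-10.000 → step 6: x=-0.077, v=-1.341, θ₁=-0.025, ω₁=2.370, θ₂=0.100, ω₂=0.784
apply F[6]=-10.000 → step 7: x=-0.107, v=-1.604, θ₁=0.029, ω₁=2.986, θ₂=0.116, ω₂=0.837
apply F[7]=-10.000 → step 8: x=-0.142, v=-1.876, θ₁=0.095, ω₁=3.677, θ₂=0.133, ω₂=0.858
apply F[8]=-10.000 → step 9: x=-0.182, v=-2.144, θ₁=0.176, ω₁=4.404, θ₂=0.151, ω₂=0.860
apply F[9]=-8.457 → step 10: x=-0.227, v=-2.351, θ₁=0.270, ω₁=5.009, θ₂=0.168, ω₂=0.870
apply F[10]=+10.000 → step 11: x=-0.272, v=-2.124, θ₁=0.367, ω₁=4.651, θ₂=0.185, ω₂=0.835
apply F[11]=+10.000 → step 12: x=-0.312, v=-1.922, θ₁=0.457, ω₁=4.440, θ₂=0.201, ω₂=0.765
apply F[12]=+10.000 → step 13: x=-0.349, v=-1.738, θ₁=0.545, ω₁=4.349, θ₂=0.215, ω₂=0.664
apply F[13]=+10.000 → step 14: x=-0.382, v=-1.565, θ₁=0.632, ω₁=4.353, θ₂=0.227, ω₂=0.542
apply F[14]=+10.000 → step 15: x=-0.411, v=-1.395, θ₁=0.720, ω₁=4.428, θ₂=0.237, ω₂=0.407
apply F[15]=+10.000 → step 16: x=-0.437, v=-1.224, θ₁=0.809, ω₁=4.557, θ₂=0.244, ω₂=0.267
apply F[16]=+10.000 → step 17: x=-0.460, v=-1.046, θ₁=0.902, ω₁=4.728, θ₂=0.248, ω₂=0.130
apply F[17]=+10.000 → step 18: x=-0.479, v=-0.859, θ₁=0.999, ω₁=4.935, θ₂=0.249, ω₂=0.004
apply F[18]=+10.000 → step 19: x=-0.494, v=-0.658, θ₁=1.100, ω₁=5.174, θ₂=0.248, ω₂=-0.106
apply F[19]=+10.000 → step 20: x=-0.505, v=-0.442, θ₁=1.206, ω₁=5.447, θ₂=0.245, ω₂=-0.191
apply F[20]=+10.000 → step 21: x=-0.512, v=-0.208, θ₁=1.318, ω₁=5.758, θ₂=0.241, ω₂=-0.245
apply F[21]=+10.000 → step 22: x=-0.513, v=0.049, θ₁=1.437, ω₁=6.120, θ₂=0.235, ω₂=-0.258
apply F[22]=+10.000 → step 23: x=-0.510, v=0.332, θ₁=1.563, ω₁=6.548, θ₂=0.231, ω₂=-0.217
apply F[23]=+10.000 → step 24: x=-0.500, v=0.648, θ₁=1.699, ω₁=7.071, θ₂=0.227, ω₂=-0.106
apply F[24]=+10.000 → step 25: x=-0.484, v=1.008, θ₁=1.847, ω₁=7.728, θ₂=0.227, ω₂=0.101
apply F[25]=+10.000 → step 26: x=-0.459, v=1.426, θ₁=2.010, ω₁=8.590, θ₂=0.232, ω₂=0.447
apply F[26]=+10.000 → step 27: x=-0.426, v=1.928, θ₁=2.193, ω₁=9.776, θ₂=0.246, ω₂=1.009
apply F[27]=+10.000 → step 28: x=-0.381, v=2.557, θ₁=2.404, ω₁=11.507, θ₂=0.275, ω₂=1.935
apply F[28]=+10.000 → step 29: x=-0.322, v=3.367, θ₁=2.659, ω₁=14.175, θ₂=0.328, ω₂=3.544
apply F[29]=+10.000 → step 30: x=-0.246, v=4.279, θ₁=2.980, ω₁=18.066, θ₂=0.425, ω₂=6.428
apply F[30]=+10.000 → step 31: x=-0.157, v=4.387, θ₁=3.373, ω₁=20.582, θ₂=0.592, ω₂=10.200
apply F[31]=-10.000 → step 32: x=-0.083, v=2.986, θ₁=3.762, ω₁=18.012, θ₂=0.817, ω₂=11.902
apply F[32]=-10.000 → step 33: x=-0.034, v=1.919, θ₁=4.097, ω₁=15.731, θ₂=1.060, ω₂=12.280
apply F[33]=-10.000 → step 34: x=-0.003, v=1.232, θ₁=4.397, ω₁=14.391, θ₂=1.307, ω₂=12.360
apply F[34]=-10.000 → step 35: x=0.016, v=0.761, θ₁=4.677, ω₁=13.626, θ₂=1.554, ω₂=12.376
apply F[35]=-10.000 → step 36: x=0.028, v=0.409, θ₁=4.945, ω₁=13.202, θ₂=1.801, ω₂=12.378
|θ₂| = 1.307 > 1.264 first at step 34.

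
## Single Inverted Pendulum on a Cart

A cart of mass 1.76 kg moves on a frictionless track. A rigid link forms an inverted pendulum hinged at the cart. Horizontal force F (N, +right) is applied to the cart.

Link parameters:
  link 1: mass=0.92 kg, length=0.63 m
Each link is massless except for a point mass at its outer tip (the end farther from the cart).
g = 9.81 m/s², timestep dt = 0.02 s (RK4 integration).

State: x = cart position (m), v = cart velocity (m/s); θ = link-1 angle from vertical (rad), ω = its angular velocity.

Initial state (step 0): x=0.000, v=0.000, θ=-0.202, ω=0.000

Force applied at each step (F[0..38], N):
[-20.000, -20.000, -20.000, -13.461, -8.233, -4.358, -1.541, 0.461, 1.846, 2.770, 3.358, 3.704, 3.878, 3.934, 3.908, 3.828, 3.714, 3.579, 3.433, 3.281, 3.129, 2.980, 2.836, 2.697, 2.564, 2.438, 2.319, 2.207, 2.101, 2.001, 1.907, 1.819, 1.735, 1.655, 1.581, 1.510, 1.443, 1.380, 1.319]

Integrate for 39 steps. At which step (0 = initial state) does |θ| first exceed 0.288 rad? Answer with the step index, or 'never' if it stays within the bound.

apply F[0]=-20.000 → step 1: x=-0.002, v=-0.203, θ=-0.199, ω=0.253
apply F[1]=-20.000 → step 2: x=-0.008, v=-0.407, θ=-0.192, ω=0.510
apply F[2]=-20.000 → step 3: x=-0.018, v=-0.612, θ=-0.179, ω=0.773
apply F[3]=-13.461 → step 4: x=-0.032, v=-0.747, θ=-0.162, ω=0.931
apply F[4]=-8.233 → step 5: x=-0.048, v=-0.825, θ=-0.143, ω=1.006
apply F[5]=-4.358 → step 6: x=-0.064, v=-0.862, θ=-0.122, ω=1.023
apply F[6]=-1.541 → step 7: x=-0.082, v=-0.868, θ=-0.102, ω=0.998
apply F[7]=+0.461 → step 8: x=-0.099, v=-0.854, θ=-0.083, ω=0.947
apply F[8]=+1.846 → step 9: x=-0.116, v=-0.826, θ=-0.064, ω=0.880
apply F[9]=+2.770 → step 10: x=-0.132, v=-0.790, θ=-0.048, ω=0.804
apply F[10]=+3.358 → step 11: x=-0.147, v=-0.748, θ=-0.032, ω=0.725
apply F[11]=+3.704 → step 12: x=-0.162, v=-0.703, θ=-0.019, ω=0.647
apply F[12]=+3.878 → step 13: x=-0.175, v=-0.658, θ=-0.006, ω=0.571
apply F[13]=+3.934 → step 14: x=-0.188, v=-0.613, θ=0.004, ω=0.499
apply F[14]=+3.908 → step 15: x=-0.200, v=-0.569, θ=0.014, ω=0.433
apply F[15]=+3.828 → step 16: x=-0.211, v=-0.528, θ=0.022, ω=0.373
apply F[16]=+3.714 → step 17: x=-0.221, v=-0.488, θ=0.028, ω=0.317
apply F[17]=+3.579 → step 18: x=-0.230, v=-0.451, θ=0.034, ω=0.268
apply F[18]=+3.433 → step 19: x=-0.239, v=-0.415, θ=0.039, ω=0.223
apply F[19]=+3.281 → step 20: x=-0.247, v=-0.382, θ=0.043, ω=0.184
apply F[20]=+3.129 → step 21: x=-0.254, v=-0.351, θ=0.047, ω=0.149
apply F[21]=+2.980 → step 22: x=-0.261, v=-0.322, θ=0.049, ω=0.118
apply F[22]=+2.836 → step 23: x=-0.267, v=-0.295, θ=0.051, ω=0.091
apply F[23]=+2.697 → step 24: x=-0.273, v=-0.270, θ=0.053, ω=0.067
apply F[24]=+2.564 → step 25: x=-0.278, v=-0.247, θ=0.054, ω=0.046
apply F[25]=+2.438 → step 26: x=-0.283, v=-0.224, θ=0.055, ω=0.028
apply F[26]=+2.319 → step 27: x=-0.287, v=-0.204, θ=0.055, ω=0.013
apply F[27]=+2.207 → step 28: x=-0.291, v=-0.184, θ=0.055, ω=-0.001
apply F[28]=+2.101 → step 29: x=-0.295, v=-0.166, θ=0.055, ω=-0.012
apply F[29]=+2.001 → step 30: x=-0.298, v=-0.149, θ=0.055, ω=-0.022
apply F[30]=+1.907 → step 31: x=-0.301, v=-0.133, θ=0.054, ω=-0.031
apply F[31]=+1.819 → step 32: x=-0.303, v=-0.118, θ=0.054, ω=-0.038
apply F[32]=+1.735 → step 33: x=-0.305, v=-0.104, θ=0.053, ω=-0.044
apply F[33]=+1.655 → step 34: x=-0.307, v=-0.090, θ=0.052, ω=-0.049
apply F[34]=+1.581 → step 35: x=-0.309, v=-0.078, θ=0.051, ω=-0.053
apply F[35]=+1.510 → step 36: x=-0.310, v=-0.066, θ=0.050, ω=-0.056
apply F[36]=+1.443 → step 37: x=-0.312, v=-0.054, θ=0.049, ω=-0.059
apply F[37]=+1.380 → step 38: x=-0.312, v=-0.043, θ=0.047, ω=-0.061
apply F[38]=+1.319 → step 39: x=-0.313, v=-0.033, θ=0.046, ω=-0.063
max |θ| = 0.202 ≤ 0.288 over all 40 states.

Answer: never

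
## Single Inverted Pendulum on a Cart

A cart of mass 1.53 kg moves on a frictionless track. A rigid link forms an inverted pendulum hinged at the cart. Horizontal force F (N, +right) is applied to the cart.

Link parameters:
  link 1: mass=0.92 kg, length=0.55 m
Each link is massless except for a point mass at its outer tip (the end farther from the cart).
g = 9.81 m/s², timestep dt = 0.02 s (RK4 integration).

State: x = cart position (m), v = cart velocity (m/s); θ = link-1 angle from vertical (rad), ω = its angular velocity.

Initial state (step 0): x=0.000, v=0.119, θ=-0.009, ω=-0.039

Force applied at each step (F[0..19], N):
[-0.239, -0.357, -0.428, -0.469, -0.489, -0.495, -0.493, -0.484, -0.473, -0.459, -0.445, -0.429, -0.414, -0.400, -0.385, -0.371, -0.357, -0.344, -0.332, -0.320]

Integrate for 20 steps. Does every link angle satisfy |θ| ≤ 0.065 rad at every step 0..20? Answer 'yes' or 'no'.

apply F[0]=-0.239 → step 1: x=0.002, v=0.117, θ=-0.010, ω=-0.039
apply F[1]=-0.357 → step 2: x=0.005, v=0.114, θ=-0.011, ω=-0.036
apply F[2]=-0.428 → step 3: x=0.007, v=0.109, θ=-0.011, ω=-0.032
apply F[3]=-0.469 → step 4: x=0.009, v=0.104, θ=-0.012, ω=-0.027
apply F[4]=-0.489 → step 5: x=0.011, v=0.099, θ=-0.012, ω=-0.023
apply F[5]=-0.495 → step 6: x=0.013, v=0.094, θ=-0.013, ω=-0.018
apply F[6]=-0.493 → step 7: x=0.015, v=0.090, θ=-0.013, ω=-0.014
apply F[7]=-0.484 → step 8: x=0.017, v=0.085, θ=-0.013, ω=-0.010
apply F[8]=-0.473 → step 9: x=0.018, v=0.080, θ=-0.013, ω=-0.006
apply F[9]=-0.459 → step 10: x=0.020, v=0.076, θ=-0.014, ω=-0.003
apply F[10]=-0.445 → step 11: x=0.021, v=0.072, θ=-0.014, ω=-0.000
apply F[11]=-0.429 → step 12: x=0.023, v=0.068, θ=-0.014, ω=0.002
apply F[12]=-0.414 → step 13: x=0.024, v=0.064, θ=-0.013, ω=0.005
apply F[13]=-0.400 → step 14: x=0.025, v=0.060, θ=-0.013, ω=0.006
apply F[14]=-0.385 → step 15: x=0.026, v=0.057, θ=-0.013, ω=0.008
apply F[15]=-0.371 → step 16: x=0.027, v=0.053, θ=-0.013, ω=0.009
apply F[16]=-0.357 → step 17: x=0.029, v=0.050, θ=-0.013, ω=0.010
apply F[17]=-0.344 → step 18: x=0.029, v=0.047, θ=-0.013, ω=0.011
apply F[18]=-0.332 → step 19: x=0.030, v=0.044, θ=-0.012, ω=0.012
apply F[19]=-0.320 → step 20: x=0.031, v=0.042, θ=-0.012, ω=0.013
Max |angle| over trajectory = 0.014 rad; bound = 0.065 → within bound.

Answer: yes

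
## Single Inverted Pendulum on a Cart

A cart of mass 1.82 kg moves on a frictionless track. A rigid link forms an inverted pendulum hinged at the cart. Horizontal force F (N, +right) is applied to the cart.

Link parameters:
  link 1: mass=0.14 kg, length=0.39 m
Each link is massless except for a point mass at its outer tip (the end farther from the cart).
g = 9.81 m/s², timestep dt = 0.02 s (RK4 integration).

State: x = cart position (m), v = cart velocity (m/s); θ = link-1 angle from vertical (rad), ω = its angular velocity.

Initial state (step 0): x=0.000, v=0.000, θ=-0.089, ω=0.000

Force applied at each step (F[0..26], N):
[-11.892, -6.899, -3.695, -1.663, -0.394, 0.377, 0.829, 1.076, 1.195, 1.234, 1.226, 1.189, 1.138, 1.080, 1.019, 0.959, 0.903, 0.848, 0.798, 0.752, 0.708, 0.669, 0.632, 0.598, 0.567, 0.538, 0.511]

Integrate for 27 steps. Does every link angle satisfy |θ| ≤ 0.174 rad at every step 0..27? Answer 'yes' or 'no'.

apply F[0]=-11.892 → step 1: x=-0.001, v=-0.129, θ=-0.086, ω=0.286
apply F[1]=-6.899 → step 2: x=-0.005, v=-0.204, θ=-0.079, ω=0.435
apply F[2]=-3.695 → step 3: x=-0.009, v=-0.243, θ=-0.070, ω=0.498
apply F[3]=-1.663 → step 4: x=-0.014, v=-0.261, θ=-0.060, ω=0.510
apply F[4]=-0.394 → step 5: x=-0.019, v=-0.264, θ=-0.050, ω=0.492
apply F[5]=+0.377 → step 6: x=-0.025, v=-0.259, θ=-0.040, ω=0.457
apply F[6]=+0.829 → step 7: x=-0.030, v=-0.250, θ=-0.031, ω=0.414
apply F[7]=+1.076 → step 8: x=-0.035, v=-0.237, θ=-0.024, ω=0.369
apply F[8]=+1.195 → step 9: x=-0.039, v=-0.224, θ=-0.017, ω=0.325
apply F[9]=+1.234 → step 10: x=-0.044, v=-0.210, θ=-0.011, ω=0.283
apply F[10]=+1.226 → step 11: x=-0.048, v=-0.197, θ=-0.005, ω=0.244
apply F[11]=+1.189 → step 12: x=-0.051, v=-0.184, θ=-0.001, ω=0.209
apply F[12]=+1.138 → step 13: x=-0.055, v=-0.171, θ=0.003, ω=0.177
apply F[13]=+1.080 → step 14: x=-0.058, v=-0.159, θ=0.006, ω=0.150
apply F[14]=+1.019 → step 15: x=-0.061, v=-0.148, θ=0.009, ω=0.125
apply F[15]=+0.959 → step 16: x=-0.064, v=-0.138, θ=0.011, ω=0.104
apply F[16]=+0.903 → step 17: x=-0.067, v=-0.128, θ=0.013, ω=0.085
apply F[17]=+0.848 → step 18: x=-0.069, v=-0.119, θ=0.015, ω=0.069
apply F[18]=+0.798 → step 19: x=-0.072, v=-0.110, θ=0.016, ω=0.055
apply F[19]=+0.752 → step 20: x=-0.074, v=-0.102, θ=0.017, ω=0.042
apply F[20]=+0.708 → step 21: x=-0.076, v=-0.095, θ=0.018, ω=0.032
apply F[21]=+0.669 → step 22: x=-0.078, v=-0.088, θ=0.018, ω=0.023
apply F[22]=+0.632 → step 23: x=-0.079, v=-0.081, θ=0.019, ω=0.015
apply F[23]=+0.598 → step 24: x=-0.081, v=-0.075, θ=0.019, ω=0.009
apply F[24]=+0.567 → step 25: x=-0.082, v=-0.069, θ=0.019, ω=0.003
apply F[25]=+0.538 → step 26: x=-0.084, v=-0.063, θ=0.019, ω=-0.002
apply F[26]=+0.511 → step 27: x=-0.085, v=-0.058, θ=0.019, ω=-0.006
Max |angle| over trajectory = 0.089 rad; bound = 0.174 → within bound.

Answer: yes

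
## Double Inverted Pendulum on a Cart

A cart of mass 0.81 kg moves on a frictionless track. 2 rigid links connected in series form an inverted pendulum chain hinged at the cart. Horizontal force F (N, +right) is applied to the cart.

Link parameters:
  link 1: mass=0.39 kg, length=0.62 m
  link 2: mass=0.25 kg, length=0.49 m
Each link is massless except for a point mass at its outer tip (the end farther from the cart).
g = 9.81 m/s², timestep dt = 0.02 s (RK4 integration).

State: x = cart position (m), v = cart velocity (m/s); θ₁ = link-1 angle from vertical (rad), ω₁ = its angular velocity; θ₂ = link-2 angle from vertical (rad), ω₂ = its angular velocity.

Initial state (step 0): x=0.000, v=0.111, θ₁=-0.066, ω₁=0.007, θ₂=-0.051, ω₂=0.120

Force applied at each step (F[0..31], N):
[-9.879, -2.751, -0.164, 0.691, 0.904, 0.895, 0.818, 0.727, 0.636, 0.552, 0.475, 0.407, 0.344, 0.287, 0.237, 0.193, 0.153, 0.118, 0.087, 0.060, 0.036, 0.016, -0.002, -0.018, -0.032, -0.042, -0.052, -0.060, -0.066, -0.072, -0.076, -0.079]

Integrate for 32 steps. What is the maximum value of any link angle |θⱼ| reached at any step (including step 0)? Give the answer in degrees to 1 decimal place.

Answer: 3.8°

Derivation:
apply F[0]=-9.879 → step 1: x=-0.000, v=-0.122, θ₁=-0.062, ω₁=0.359, θ₂=-0.048, ω₂=0.131
apply F[1]=-2.751 → step 2: x=-0.003, v=-0.181, θ₁=-0.054, ω₁=0.432, θ₂=-0.046, ω₂=0.138
apply F[2]=-0.164 → step 3: x=-0.007, v=-0.177, θ₁=-0.046, ω₁=0.410, θ₂=-0.043, ω₂=0.142
apply F[3]=+0.691 → step 4: x=-0.010, v=-0.154, θ₁=-0.038, ω₁=0.358, θ₂=-0.040, ω₂=0.142
apply F[4]=+0.904 → step 5: x=-0.013, v=-0.126, θ₁=-0.032, ω₁=0.303, θ₂=-0.037, ω₂=0.140
apply F[5]=+0.895 → step 6: x=-0.015, v=-0.100, θ₁=-0.026, ω₁=0.253, θ₂=-0.035, ω₂=0.135
apply F[6]=+0.818 → step 7: x=-0.017, v=-0.076, θ₁=-0.022, ω₁=0.209, θ₂=-0.032, ω₂=0.129
apply F[7]=+0.727 → step 8: x=-0.018, v=-0.055, θ₁=-0.018, ω₁=0.171, θ₂=-0.029, ω₂=0.122
apply F[8]=+0.636 → step 9: x=-0.019, v=-0.037, θ₁=-0.015, ω₁=0.139, θ₂=-0.027, ω₂=0.114
apply F[9]=+0.552 → step 10: x=-0.020, v=-0.021, θ₁=-0.012, ω₁=0.112, θ₂=-0.025, ω₂=0.106
apply F[10]=+0.475 → step 11: x=-0.020, v=-0.007, θ₁=-0.010, ω₁=0.089, θ₂=-0.023, ω₂=0.097
apply F[11]=+0.407 → step 12: x=-0.020, v=0.004, θ₁=-0.009, ω₁=0.070, θ₂=-0.021, ω₂=0.089
apply F[12]=+0.344 → step 13: x=-0.020, v=0.014, θ₁=-0.007, ω₁=0.054, θ₂=-0.019, ω₂=0.081
apply F[13]=+0.287 → step 14: x=-0.019, v=0.022, θ₁=-0.006, ω₁=0.041, θ₂=-0.018, ω₂=0.074
apply F[14]=+0.237 → step 15: x=-0.019, v=0.029, θ₁=-0.006, ω₁=0.031, θ₂=-0.016, ω₂=0.066
apply F[15]=+0.193 → step 16: x=-0.018, v=0.034, θ₁=-0.005, ω₁=0.022, θ₂=-0.015, ω₂=0.060
apply F[16]=+0.153 → step 17: x=-0.018, v=0.039, θ₁=-0.005, ω₁=0.015, θ₂=-0.014, ω₂=0.053
apply F[17]=+0.118 → step 18: x=-0.017, v=0.042, θ₁=-0.005, ω₁=0.010, θ₂=-0.013, ω₂=0.048
apply F[18]=+0.087 → step 19: x=-0.016, v=0.045, θ₁=-0.004, ω₁=0.005, θ₂=-0.012, ω₂=0.042
apply F[19]=+0.060 → step 20: x=-0.015, v=0.047, θ₁=-0.004, ω₁=0.002, θ₂=-0.011, ω₂=0.037
apply F[20]=+0.036 → step 21: x=-0.014, v=0.049, θ₁=-0.004, ω₁=-0.001, θ₂=-0.011, ω₂=0.033
apply F[21]=+0.016 → step 22: x=-0.013, v=0.050, θ₁=-0.004, ω₁=-0.002, θ₂=-0.010, ω₂=0.029
apply F[22]=-0.002 → step 23: x=-0.012, v=0.051, θ₁=-0.004, ω₁=-0.004, θ₂=-0.009, ω₂=0.026
apply F[23]=-0.018 → step 24: x=-0.011, v=0.051, θ₁=-0.004, ω₁=-0.005, θ₂=-0.009, ω₂=0.023
apply F[24]=-0.032 → step 25: x=-0.010, v=0.051, θ₁=-0.005, ω₁=-0.005, θ₂=-0.008, ω₂=0.020
apply F[25]=-0.042 → step 26: x=-0.009, v=0.051, θ₁=-0.005, ω₁=-0.005, θ₂=-0.008, ω₂=0.018
apply F[26]=-0.052 → step 27: x=-0.008, v=0.050, θ₁=-0.005, ω₁=-0.005, θ₂=-0.008, ω₂=0.015
apply F[27]=-0.060 → step 28: x=-0.007, v=0.049, θ₁=-0.005, ω₁=-0.005, θ₂=-0.007, ω₂=0.014
apply F[28]=-0.066 → step 29: x=-0.006, v=0.048, θ₁=-0.005, ω₁=-0.005, θ₂=-0.007, ω₂=0.012
apply F[29]=-0.072 → step 30: x=-0.005, v=0.047, θ₁=-0.005, ω₁=-0.004, θ₂=-0.007, ω₂=0.011
apply F[30]=-0.076 → step 31: x=-0.004, v=0.046, θ₁=-0.005, ω₁=-0.004, θ₂=-0.007, ω₂=0.010
apply F[31]=-0.079 → step 32: x=-0.003, v=0.045, θ₁=-0.005, ω₁=-0.003, θ₂=-0.007, ω₂=0.009
Max |angle| over trajectory = 0.066 rad = 3.8°.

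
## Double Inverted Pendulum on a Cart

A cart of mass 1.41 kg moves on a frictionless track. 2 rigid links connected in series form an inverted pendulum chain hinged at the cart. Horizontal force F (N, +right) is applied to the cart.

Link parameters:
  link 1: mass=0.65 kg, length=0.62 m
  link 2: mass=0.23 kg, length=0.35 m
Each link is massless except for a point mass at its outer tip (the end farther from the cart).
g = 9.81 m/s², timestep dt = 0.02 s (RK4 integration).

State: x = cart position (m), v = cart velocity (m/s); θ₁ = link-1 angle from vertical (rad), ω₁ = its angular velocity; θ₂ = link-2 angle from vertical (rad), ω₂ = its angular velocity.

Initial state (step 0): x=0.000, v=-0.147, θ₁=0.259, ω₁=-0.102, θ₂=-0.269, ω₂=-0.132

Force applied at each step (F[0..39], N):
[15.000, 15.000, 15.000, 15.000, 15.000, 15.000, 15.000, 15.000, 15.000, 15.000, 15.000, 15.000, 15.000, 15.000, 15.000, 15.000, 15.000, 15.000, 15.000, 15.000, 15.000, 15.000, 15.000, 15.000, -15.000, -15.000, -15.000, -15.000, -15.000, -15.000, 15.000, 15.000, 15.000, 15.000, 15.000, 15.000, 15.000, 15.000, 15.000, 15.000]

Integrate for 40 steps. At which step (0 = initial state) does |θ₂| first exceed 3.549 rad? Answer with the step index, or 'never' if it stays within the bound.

Answer: 37

Derivation:
apply F[0]=+15.000 → step 1: x=-0.001, v=0.032, θ₁=0.256, ω₁=-0.247, θ₂=-0.276, ω₂=-0.552
apply F[1]=+15.000 → step 2: x=0.001, v=0.211, θ₁=0.249, ω₁=-0.395, θ₂=-0.291, ω₂=-0.973
apply F[2]=+15.000 → step 3: x=0.007, v=0.392, θ₁=0.240, ω₁=-0.551, θ₂=-0.315, ω₂=-1.393
apply F[3]=+15.000 → step 4: x=0.017, v=0.576, θ₁=0.227, ω₁=-0.717, θ₂=-0.347, ω₂=-1.814
apply F[4]=+15.000 → step 5: x=0.030, v=0.762, θ₁=0.211, ω₁=-0.897, θ₂=-0.387, ω₂=-2.234
apply F[5]=+15.000 → step 6: x=0.047, v=0.951, θ₁=0.191, ω₁=-1.093, θ₂=-0.436, ω₂=-2.650
apply F[6]=+15.000 → step 7: x=0.068, v=1.144, θ₁=0.167, ω₁=-1.309, θ₂=-0.493, ω₂=-3.057
apply F[7]=+15.000 → step 8: x=0.093, v=1.342, θ₁=0.138, ω₁=-1.550, θ₂=-0.558, ω₂=-3.448
apply F[8]=+15.000 → step 9: x=0.122, v=1.544, θ₁=0.105, ω₁=-1.820, θ₂=-0.631, ω₂=-3.813
apply F[9]=+15.000 → step 10: x=0.155, v=1.750, θ₁=0.065, ω₁=-2.121, θ₂=-0.711, ω₂=-4.140
apply F[10]=+15.000 → step 11: x=0.192, v=1.960, θ₁=0.020, ω₁=-2.456, θ₂=-0.796, ω₂=-4.413
apply F[11]=+15.000 → step 12: x=0.233, v=2.173, θ₁=-0.033, ω₁=-2.827, θ₂=-0.887, ω₂=-4.613
apply F[12]=+15.000 → step 13: x=0.279, v=2.387, θ₁=-0.094, ω₁=-3.230, θ₂=-0.980, ω₂=-4.718
apply F[13]=+15.000 → step 14: x=0.329, v=2.599, θ₁=-0.162, ω₁=-3.663, θ₂=-1.075, ω₂=-4.705
apply F[14]=+15.000 → step 15: x=0.383, v=2.805, θ₁=-0.240, ω₁=-4.116, θ₂=-1.167, ω₂=-4.554
apply F[15]=+15.000 → step 16: x=0.441, v=3.001, θ₁=-0.327, ω₁=-4.580, θ₂=-1.256, ω₂=-4.246
apply F[16]=+15.000 → step 17: x=0.503, v=3.178, θ₁=-0.423, ω₁=-5.042, θ₂=-1.336, ω₂=-3.774
apply F[17]=+15.000 → step 18: x=0.568, v=3.331, θ₁=-0.529, ω₁=-5.492, θ₂=-1.406, ω₂=-3.144
apply F[18]=+15.000 → step 19: x=0.636, v=3.453, θ₁=-0.643, ω₁=-5.922, θ₂=-1.461, ω₂=-2.377
apply F[19]=+15.000 → step 20: x=0.706, v=3.536, θ₁=-0.765, ω₁=-6.329, θ₂=-1.500, ω₂=-1.511
apply F[20]=+15.000 → step 21: x=0.777, v=3.577, θ₁=-0.896, ω₁=-6.714, θ₂=-1.521, ω₂=-0.601
apply F[21]=+15.000 → step 22: x=0.849, v=3.569, θ₁=-1.034, ω₁=-7.077, θ₂=-1.524, ω₂=0.278
apply F[22]=+15.000 → step 23: x=0.919, v=3.511, θ₁=-1.179, ω₁=-7.421, θ₂=-1.511, ω₂=1.028
apply F[23]=+15.000 → step 24: x=0.989, v=3.403, θ₁=-1.331, ω₁=-7.741, θ₂=-1.485, ω₂=1.531
apply F[24]=-15.000 → step 25: x=1.053, v=2.989, θ₁=-1.487, ω₁=-7.957, θ₂=-1.453, ω₂=1.605
apply F[25]=-15.000 → step 26: x=1.108, v=2.546, θ₁=-1.649, ω₁=-8.243, θ₂=-1.422, ω₂=1.415
apply F[26]=-15.000 → step 27: x=1.154, v=2.070, θ₁=-1.818, ω₁=-8.605, θ₂=-1.399, ω₂=0.887
apply F[27]=-15.000 → step 28: x=1.191, v=1.560, θ₁=-1.994, ω₁=-9.050, θ₂=-1.390, ω₂=-0.075
apply F[28]=-15.000 → step 29: x=1.216, v=1.016, θ₁=-2.180, ω₁=-9.585, θ₂=-1.405, ω₂=-1.587
apply F[29]=-15.000 → step 30: x=1.231, v=0.444, θ₁=-2.378, ω₁=-10.193, θ₂=-1.458, ω₂=-3.803
apply F[30]=+15.000 → step 31: x=1.238, v=0.238, θ₁=-2.583, ω₁=-10.280, θ₂=-1.568, ω₂=-7.313
apply F[31]=+15.000 → step 32: x=1.241, v=0.125, θ₁=-2.787, ω₁=-10.062, θ₂=-1.753, ω₂=-11.256
apply F[32]=+15.000 → step 33: x=1.244, v=0.143, θ₁=-2.982, ω₁=-9.352, θ₂=-2.019, ω₂=-15.291
apply F[33]=+15.000 → step 34: x=1.248, v=0.302, θ₁=-3.158, ω₁=-8.099, θ₂=-2.363, ω₂=-19.006
apply F[34]=+15.000 → step 35: x=1.257, v=0.588, θ₁=-3.304, ω₁=-6.493, θ₂=-2.775, ω₂=-22.042
apply F[35]=+15.000 → step 36: x=1.272, v=0.987, θ₁=-3.418, ω₁=-5.000, θ₂=-3.237, ω₂=-23.877
apply F[36]=+15.000 → step 37: x=1.297, v=1.463, θ₁=-3.509, ω₁=-4.199, θ₂=-3.717, ω₂=-23.834
apply F[37]=+15.000 → step 38: x=1.331, v=1.934, θ₁=-3.591, ω₁=-4.189, θ₂=-4.180, ω₂=-22.301
apply F[38]=+15.000 → step 39: x=1.374, v=2.353, θ₁=-3.679, ω₁=-4.562, θ₂=-4.607, ω₂=-20.463
apply F[39]=+15.000 → step 40: x=1.424, v=2.721, θ₁=-3.774, ω₁=-5.000, θ₂=-5.000, ω₂=-18.923
|θ₂| = 3.717 > 3.549 first at step 37.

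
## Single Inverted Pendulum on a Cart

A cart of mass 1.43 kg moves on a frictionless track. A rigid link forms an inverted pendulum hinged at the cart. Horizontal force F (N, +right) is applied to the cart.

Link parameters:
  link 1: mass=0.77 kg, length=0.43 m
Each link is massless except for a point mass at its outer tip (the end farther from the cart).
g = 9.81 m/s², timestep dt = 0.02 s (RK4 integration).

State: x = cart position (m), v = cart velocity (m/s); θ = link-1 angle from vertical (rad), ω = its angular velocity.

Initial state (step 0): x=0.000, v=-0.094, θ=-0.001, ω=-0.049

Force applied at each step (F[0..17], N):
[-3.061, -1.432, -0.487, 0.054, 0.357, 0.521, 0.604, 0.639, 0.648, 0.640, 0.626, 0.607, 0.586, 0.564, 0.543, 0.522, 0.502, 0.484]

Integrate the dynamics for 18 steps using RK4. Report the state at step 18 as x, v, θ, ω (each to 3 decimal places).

apply F[0]=-3.061 → step 1: x=-0.002, v=-0.137, θ=-0.001, ω=0.050
apply F[1]=-1.432 → step 2: x=-0.005, v=-0.157, θ=0.000, ω=0.096
apply F[2]=-0.487 → step 3: x=-0.008, v=-0.164, θ=0.003, ω=0.113
apply F[3]=+0.054 → step 4: x=-0.012, v=-0.163, θ=0.005, ω=0.114
apply F[4]=+0.357 → step 5: x=-0.015, v=-0.159, θ=0.007, ω=0.106
apply F[5]=+0.521 → step 6: x=-0.018, v=-0.152, θ=0.009, ω=0.095
apply F[6]=+0.604 → step 7: x=-0.021, v=-0.145, θ=0.011, ω=0.082
apply F[7]=+0.639 → step 8: x=-0.024, v=-0.137, θ=0.012, ω=0.070
apply F[8]=+0.648 → step 9: x=-0.027, v=-0.130, θ=0.014, ω=0.058
apply F[9]=+0.640 → step 10: x=-0.029, v=-0.122, θ=0.015, ω=0.047
apply F[10]=+0.626 → step 11: x=-0.031, v=-0.115, θ=0.015, ω=0.037
apply F[11]=+0.607 → step 12: x=-0.034, v=-0.108, θ=0.016, ω=0.028
apply F[12]=+0.586 → step 13: x=-0.036, v=-0.102, θ=0.017, ω=0.021
apply F[13]=+0.564 → step 14: x=-0.038, v=-0.096, θ=0.017, ω=0.014
apply F[14]=+0.543 → step 15: x=-0.040, v=-0.090, θ=0.017, ω=0.009
apply F[15]=+0.522 → step 16: x=-0.041, v=-0.084, θ=0.017, ω=0.004
apply F[16]=+0.502 → step 17: x=-0.043, v=-0.079, θ=0.017, ω=-0.000
apply F[17]=+0.484 → step 18: x=-0.044, v=-0.074, θ=0.017, ω=-0.004

Answer: x=-0.044, v=-0.074, θ=0.017, ω=-0.004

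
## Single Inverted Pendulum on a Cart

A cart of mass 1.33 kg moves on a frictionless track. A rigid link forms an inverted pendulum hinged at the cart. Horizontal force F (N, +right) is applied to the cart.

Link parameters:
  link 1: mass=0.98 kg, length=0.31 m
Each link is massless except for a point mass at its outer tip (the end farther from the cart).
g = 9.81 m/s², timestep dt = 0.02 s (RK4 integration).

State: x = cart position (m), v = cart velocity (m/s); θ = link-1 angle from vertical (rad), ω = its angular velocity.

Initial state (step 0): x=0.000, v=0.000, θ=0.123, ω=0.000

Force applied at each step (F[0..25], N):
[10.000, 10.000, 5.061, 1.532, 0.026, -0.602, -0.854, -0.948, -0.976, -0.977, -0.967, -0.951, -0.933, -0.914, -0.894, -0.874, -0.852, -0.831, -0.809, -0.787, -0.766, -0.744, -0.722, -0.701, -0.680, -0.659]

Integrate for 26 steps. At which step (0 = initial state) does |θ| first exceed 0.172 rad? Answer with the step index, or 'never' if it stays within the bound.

apply F[0]=+10.000 → step 1: x=0.001, v=0.132, θ=0.120, ω=-0.344
apply F[1]=+10.000 → step 2: x=0.005, v=0.264, θ=0.109, ω=-0.697
apply F[2]=+5.061 → step 3: x=0.011, v=0.326, θ=0.094, ω=-0.829
apply F[3]=+1.532 → step 4: x=0.018, v=0.336, θ=0.078, ω=-0.810
apply F[4]=+0.026 → step 5: x=0.024, v=0.327, θ=0.062, ω=-0.736
apply F[5]=-0.602 → step 6: x=0.031, v=0.310, θ=0.048, ω=-0.647
apply F[6]=-0.854 → step 7: x=0.037, v=0.291, θ=0.036, ω=-0.559
apply F[7]=-0.948 → step 8: x=0.042, v=0.273, θ=0.026, ω=-0.480
apply F[8]=-0.976 → step 9: x=0.048, v=0.255, θ=0.017, ω=-0.409
apply F[9]=-0.977 → step 10: x=0.053, v=0.238, θ=0.010, ω=-0.347
apply F[10]=-0.967 → step 11: x=0.057, v=0.223, θ=0.003, ω=-0.293
apply F[11]=-0.951 → step 12: x=0.062, v=0.209, θ=-0.002, ω=-0.247
apply F[12]=-0.933 → step 13: x=0.066, v=0.195, θ=-0.007, ω=-0.206
apply F[13]=-0.914 → step 14: x=0.069, v=0.183, θ=-0.011, ω=-0.172
apply F[14]=-0.894 → step 15: x=0.073, v=0.171, θ=-0.014, ω=-0.142
apply F[15]=-0.874 → step 16: x=0.076, v=0.160, θ=-0.016, ω=-0.116
apply F[16]=-0.852 → step 17: x=0.079, v=0.150, θ=-0.018, ω=-0.094
apply F[17]=-0.831 → step 18: x=0.082, v=0.140, θ=-0.020, ω=-0.074
apply F[18]=-0.809 → step 19: x=0.085, v=0.131, θ=-0.021, ω=-0.058
apply F[19]=-0.787 → step 20: x=0.087, v=0.122, θ=-0.022, ω=-0.044
apply F[20]=-0.766 → step 21: x=0.090, v=0.114, θ=-0.023, ω=-0.032
apply F[21]=-0.744 → step 22: x=0.092, v=0.106, θ=-0.024, ω=-0.021
apply F[22]=-0.722 → step 23: x=0.094, v=0.099, θ=-0.024, ω=-0.013
apply F[23]=-0.701 → step 24: x=0.096, v=0.092, θ=-0.024, ω=-0.005
apply F[24]=-0.680 → step 25: x=0.098, v=0.085, θ=-0.024, ω=0.001
apply F[25]=-0.659 → step 26: x=0.099, v=0.079, θ=-0.024, ω=0.007
max |θ| = 0.123 ≤ 0.172 over all 27 states.

Answer: never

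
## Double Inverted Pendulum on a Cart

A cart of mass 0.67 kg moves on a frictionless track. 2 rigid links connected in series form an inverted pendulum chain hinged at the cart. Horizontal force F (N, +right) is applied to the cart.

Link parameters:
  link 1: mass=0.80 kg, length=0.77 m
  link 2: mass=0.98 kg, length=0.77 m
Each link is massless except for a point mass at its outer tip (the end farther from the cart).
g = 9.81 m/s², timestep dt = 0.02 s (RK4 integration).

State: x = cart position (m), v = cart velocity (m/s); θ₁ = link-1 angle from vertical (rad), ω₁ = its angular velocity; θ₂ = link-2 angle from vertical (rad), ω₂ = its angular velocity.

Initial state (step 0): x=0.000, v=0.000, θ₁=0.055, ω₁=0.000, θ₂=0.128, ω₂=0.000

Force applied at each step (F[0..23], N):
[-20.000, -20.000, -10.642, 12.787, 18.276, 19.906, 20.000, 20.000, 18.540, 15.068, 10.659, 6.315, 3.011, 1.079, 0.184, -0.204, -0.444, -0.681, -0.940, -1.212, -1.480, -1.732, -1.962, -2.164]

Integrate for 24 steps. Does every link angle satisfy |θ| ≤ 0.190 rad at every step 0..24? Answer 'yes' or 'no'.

Answer: no

Derivation:
apply F[0]=-20.000 → step 1: x=-0.006, v=-0.621, θ₁=0.063, ω₁=0.802, θ₂=0.128, ω₂=0.032
apply F[1]=-20.000 → step 2: x=-0.025, v=-1.242, θ₁=0.087, ω₁=1.615, θ₂=0.129, ω₂=0.052
apply F[2]=-10.642 → step 3: x=-0.053, v=-1.589, θ₁=0.124, ω₁=2.085, θ₂=0.130, ω₂=0.060
apply F[3]=+12.787 → step 4: x=-0.082, v=-1.277, θ₁=0.162, ω₁=1.724, θ₂=0.131, ω₂=0.053
apply F[4]=+18.276 → step 5: x=-0.103, v=-0.842, θ₁=0.192, ω₁=1.231, θ₂=0.132, ω₂=0.022
apply F[5]=+19.906 → step 6: x=-0.115, v=-0.390, θ₁=0.211, ω₁=0.736, θ₂=0.132, ω₂=-0.032
apply F[6]=+20.000 → step 7: x=-0.119, v=0.047, θ₁=0.221, ω₁=0.274, θ₂=0.131, ω₂=-0.101
apply F[7]=+20.000 → step 8: x=-0.113, v=0.478, θ₁=0.222, ω₁=-0.174, θ₂=0.128, ω₂=-0.177
apply F[8]=+18.540 → step 9: x=-0.100, v=0.875, θ₁=0.215, ω₁=-0.581, θ₂=0.124, ω₂=-0.250
apply F[9]=+15.068 → step 10: x=-0.079, v=1.190, θ₁=0.200, ω₁=-0.895, θ₂=0.118, ω₂=-0.311
apply F[10]=+10.659 → step 11: x=-0.053, v=1.400, θ₁=0.180, ω₁=-1.090, θ₂=0.112, ω₂=-0.358
apply F[11]=+6.315 → step 12: x=-0.024, v=1.504, θ₁=0.158, ω₁=-1.161, θ₂=0.104, ω₂=-0.391
apply F[12]=+3.011 → step 13: x=0.006, v=1.526, θ₁=0.135, ω₁=-1.140, θ₂=0.096, ω₂=-0.415
apply F[13]=+1.079 → step 14: x=0.036, v=1.502, θ₁=0.113, ω₁=-1.069, θ₂=0.087, ω₂=-0.431
apply F[14]=+0.184 → step 15: x=0.066, v=1.461, θ₁=0.092, ω₁=-0.984, θ₂=0.079, ω₂=-0.440
apply F[15]=-0.204 → step 16: x=0.095, v=1.416, θ₁=0.073, ω₁=-0.903, θ₂=0.070, ω₂=-0.444
apply F[16]=-0.444 → step 17: x=0.122, v=1.372, θ₁=0.056, ω₁=-0.830, θ₂=0.061, ω₂=-0.444
apply F[17]=-0.681 → step 18: x=0.149, v=1.328, θ₁=0.040, ω₁=-0.764, θ₂=0.052, ω₂=-0.439
apply F[18]=-0.940 → step 19: x=0.176, v=1.284, θ₁=0.025, ω₁=-0.703, θ₂=0.043, ω₂=-0.431
apply F[19]=-1.212 → step 20: x=0.201, v=1.239, θ₁=0.012, ω₁=-0.645, θ₂=0.035, ω₂=-0.420
apply F[20]=-1.480 → step 21: x=0.225, v=1.192, θ₁=-0.000, ω₁=-0.590, θ₂=0.027, ω₂=-0.406
apply F[21]=-1.732 → step 22: x=0.248, v=1.143, θ₁=-0.012, ω₁=-0.537, θ₂=0.019, ω₂=-0.391
apply F[22]=-1.962 → step 23: x=0.271, v=1.093, θ₁=-0.022, ω₁=-0.486, θ₂=0.011, ω₂=-0.373
apply F[23]=-2.164 → step 24: x=0.292, v=1.042, θ₁=-0.031, ω₁=-0.437, θ₂=0.004, ω₂=-0.354
Max |angle| over trajectory = 0.222 rad; bound = 0.190 → exceeded.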